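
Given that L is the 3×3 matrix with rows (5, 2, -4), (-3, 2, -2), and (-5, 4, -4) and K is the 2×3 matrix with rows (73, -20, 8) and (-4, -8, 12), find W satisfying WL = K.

Right-multiplying both sides by L⁻¹ gives W = KL⁻¹.
det L = 4, so L⁻¹ = [[0, -2, 1], [-1/2, -10, 11/2], [-1/2, -15/2, 4]].
W = KL⁻¹ = [[73, -20, 8], [-4, -8, 12]] · [[0, -2, 1], [-1/2, -10, 11/2], [-1/2, -15/2, 4]] = [[6, -6, -5], [-2, -2, 0]].

W = [[6, -6, -5], [-2, -2, 0]]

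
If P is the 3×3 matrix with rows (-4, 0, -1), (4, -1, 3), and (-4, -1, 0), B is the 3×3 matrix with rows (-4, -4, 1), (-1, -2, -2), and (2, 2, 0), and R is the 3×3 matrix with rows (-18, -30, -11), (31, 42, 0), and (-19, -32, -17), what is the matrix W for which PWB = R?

W = [[-2, -3, -5], [-1, -1, 5], [-5, 0, -3]]

W = P⁻¹RB⁻¹ (apply P⁻¹ on the left and B⁻¹ on the right).
P has determinant -4; P⁻¹ = [[-3/4, -1/4, 1/4], [3, 1, -2], [2, 1, -1]].
det B = 2, so B⁻¹ = [[2, 1, 5], [-2, -1, -9/2], [1, 0, 2]].
P⁻¹R = [[1, 4, 4], [15, 16, 1], [14, 14, -5]].
W = (P⁻¹R)B⁻¹ = [[-2, -3, -5], [-1, -1, 5], [-5, 0, -3]].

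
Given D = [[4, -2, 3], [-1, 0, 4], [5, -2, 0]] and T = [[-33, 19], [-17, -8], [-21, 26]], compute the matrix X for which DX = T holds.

D is on the left of X, so left-multiply by D⁻¹: X = D⁻¹T.
det D = -2; the adjugate gives D⁻¹ = [[-4, 3, 4], [-10, 15/2, 19/2], [-1, 1, 1]].
X = D⁻¹T = [[-4, 3, 4], [-10, 15/2, 19/2], [-1, 1, 1]] · [[-33, 19], [-17, -8], [-21, 26]] = [[-3, 4], [3, -3], [-5, -1]].

X = [[-3, 4], [3, -3], [-5, -1]]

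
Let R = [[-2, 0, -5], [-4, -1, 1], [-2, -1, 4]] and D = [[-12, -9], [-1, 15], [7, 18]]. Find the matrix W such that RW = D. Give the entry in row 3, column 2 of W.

Left-multiplying both sides by R⁻¹ gives W = R⁻¹D.
det R = -4, so R⁻¹ = [[3/4, -5/4, 5/4], [-7/2, 9/2, -11/2], [-1/2, 1/2, -1/2]].
W = R⁻¹D = [[3/4, -5/4, 5/4], [-7/2, 9/2, -11/2], [-1/2, 1/2, -1/2]] · [[-12, -9], [-1, 15], [7, 18]] = [[1, -3], [-1, 0], [2, 3]].

3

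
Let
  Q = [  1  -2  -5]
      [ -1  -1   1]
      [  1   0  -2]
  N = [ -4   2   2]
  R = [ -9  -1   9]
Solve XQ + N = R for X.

XQ = R − N = [[-5, -3, 7]].
Right-multiplying both sides by Q⁻¹ gives X = (R − N)Q⁻¹.
det Q = -1, so Q⁻¹ = [[-2, 4, 7], [1, -3, -4], [-1, 2, 3]].
X = (R − N)Q⁻¹ = [[0, 3, -2]].

X = [[0, 3, -2]]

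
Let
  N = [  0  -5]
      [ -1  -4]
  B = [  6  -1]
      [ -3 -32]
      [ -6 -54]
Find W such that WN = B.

W = [[5, -6], [4, 3], [6, 6]]

N is on the right of W, so right-multiply by N⁻¹: W = BN⁻¹.
det N = -5, so N⁻¹ = [[4/5, -1], [-1/5, 0]].
W = BN⁻¹ = [[6, -1], [-3, -32], [-6, -54]] · [[4/5, -1], [-1/5, 0]] = [[5, -6], [4, 3], [6, 6]].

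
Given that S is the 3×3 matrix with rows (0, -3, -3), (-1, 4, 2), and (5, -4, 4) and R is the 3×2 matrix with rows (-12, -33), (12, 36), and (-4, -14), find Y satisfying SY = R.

Y = [[-4, -2], [0, 6], [4, 5]]

Left-multiplying both sides by S⁻¹ gives Y = S⁻¹R.
det S = 6, so S⁻¹ = [[4, 4, 1], [7/3, 5/2, 1/2], [-8/3, -5/2, -1/2]].
Y = S⁻¹R = [[4, 4, 1], [7/3, 5/2, 1/2], [-8/3, -5/2, -1/2]] · [[-12, -33], [12, 36], [-4, -14]] = [[-4, -2], [0, 6], [4, 5]].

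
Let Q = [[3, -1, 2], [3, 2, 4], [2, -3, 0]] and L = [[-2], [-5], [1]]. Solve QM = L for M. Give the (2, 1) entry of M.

-1

Since Q multiplies M on the left, M = Q⁻¹L.
det Q = 2; the adjugate gives Q⁻¹ = [[6, -3, -4], [4, -2, -3], [-13/2, 7/2, 9/2]].
M = Q⁻¹L = [[6, -3, -4], [4, -2, -3], [-13/2, 7/2, 9/2]] · [[-2], [-5], [1]] = [[-1], [-1], [0]].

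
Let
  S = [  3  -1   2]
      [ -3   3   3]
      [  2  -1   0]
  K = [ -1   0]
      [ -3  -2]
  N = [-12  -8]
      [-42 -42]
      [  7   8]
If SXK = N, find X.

X = [[1, -2], [-3, 0], [-3, 5]]

Isolating X: multiply by S⁻¹ from the left and K⁻¹ from the right, so X = S⁻¹NK⁻¹.
det S = -3; the adjugate gives S⁻¹ = [[-1, 2/3, 3], [-2, 4/3, 5], [1, -1/3, -2]].
det K = 2, so K⁻¹ = [[-1, 0], [3/2, -1/2]].
S⁻¹N = [[5, 4], [3, 0], [-12, -10]].
X = (S⁻¹N)K⁻¹ = [[1, -2], [-3, 0], [-3, 5]].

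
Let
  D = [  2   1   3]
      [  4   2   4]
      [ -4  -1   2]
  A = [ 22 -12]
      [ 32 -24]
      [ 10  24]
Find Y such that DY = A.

Since D multiplies Y on the left, Y = D⁻¹A.
det D = 4; the adjugate gives D⁻¹ = [[2, -5/4, -1/2], [-6, 4, 1], [1, -1/2, 0]].
Y = D⁻¹A = [[2, -5/4, -1/2], [-6, 4, 1], [1, -1/2, 0]] · [[22, -12], [32, -24], [10, 24]] = [[-1, -6], [6, 0], [6, 0]].

Y = [[-1, -6], [6, 0], [6, 0]]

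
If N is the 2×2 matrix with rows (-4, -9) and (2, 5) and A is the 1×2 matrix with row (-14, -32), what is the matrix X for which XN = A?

Right-multiplying both sides by N⁻¹ gives X = AN⁻¹.
det N = -2, so N⁻¹ = [[-5/2, -9/2], [1, 2]].
X = AN⁻¹ = [[-14, -32]] · [[-5/2, -9/2], [1, 2]] = [[3, -1]].

X = [[3, -1]]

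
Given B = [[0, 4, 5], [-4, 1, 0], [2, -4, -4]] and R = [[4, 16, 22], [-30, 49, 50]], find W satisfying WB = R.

B is on the right of W, so right-multiply by B⁻¹: W = RB⁻¹.
det B = 6; the adjugate gives B⁻¹ = [[-2/3, -2/3, -5/6], [-8/3, -5/3, -10/3], [7/3, 4/3, 8/3]].
W = RB⁻¹ = [[4, 16, 22], [-30, 49, 50]] · [[-2/3, -2/3, -5/6], [-8/3, -5/3, -10/3], [7/3, 4/3, 8/3]] = [[6, 0, 2], [6, 5, -5]].

W = [[6, 0, 2], [6, 5, -5]]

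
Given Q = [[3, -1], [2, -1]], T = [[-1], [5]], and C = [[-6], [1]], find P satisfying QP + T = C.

P = [[-1], [2]]

QP = C − T = [[-5], [-4]].
Since Q multiplies P on the left, P = Q⁻¹(C − T).
det Q = -1; the adjugate gives Q⁻¹ = [[1, -1], [2, -3]].
P = Q⁻¹(C − T) = [[-1], [2]].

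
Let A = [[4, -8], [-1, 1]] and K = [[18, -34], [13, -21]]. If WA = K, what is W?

W = [[4, -2], [2, -5]]

Right-multiplying both sides by A⁻¹ gives W = KA⁻¹.
det A = -4; the adjugate gives A⁻¹ = [[-1/4, -2], [-1/4, -1]].
W = KA⁻¹ = [[18, -34], [13, -21]] · [[-1/4, -2], [-1/4, -1]] = [[4, -2], [2, -5]].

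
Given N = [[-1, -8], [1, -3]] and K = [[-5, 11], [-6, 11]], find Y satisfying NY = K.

N is on the left of Y, so left-multiply by N⁻¹: Y = N⁻¹K.
det N = 11; the adjugate gives N⁻¹ = [[-3/11, 8/11], [-1/11, -1/11]].
Y = N⁻¹K = [[-3/11, 8/11], [-1/11, -1/11]] · [[-5, 11], [-6, 11]] = [[-3, 5], [1, -2]].

Y = [[-3, 5], [1, -2]]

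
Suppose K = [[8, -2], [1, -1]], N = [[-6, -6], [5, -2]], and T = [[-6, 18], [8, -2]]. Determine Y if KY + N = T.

KY = T − N = [[0, 24], [3, 0]].
K is on the left of Y, so left-multiply by K⁻¹: Y = K⁻¹(T − N).
K has determinant -6; K⁻¹ = [[1/6, -1/3], [1/6, -4/3]].
Y = K⁻¹(T − N) = [[-1, 4], [-4, 4]].

Y = [[-1, 4], [-4, 4]]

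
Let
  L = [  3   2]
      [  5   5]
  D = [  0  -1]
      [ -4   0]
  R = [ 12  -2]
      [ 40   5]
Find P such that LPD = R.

P = [[4, 1], [-5, -3]]

Left-multiply by L⁻¹ and right-multiply by D⁻¹: P = L⁻¹RD⁻¹.
det L = 5; the adjugate gives L⁻¹ = [[1, -2/5], [-1, 3/5]].
D has determinant -4; D⁻¹ = [[0, -1/4], [-1, 0]].
L⁻¹R = [[-4, -4], [12, 5]].
P = (L⁻¹R)D⁻¹ = [[4, 1], [-5, -3]].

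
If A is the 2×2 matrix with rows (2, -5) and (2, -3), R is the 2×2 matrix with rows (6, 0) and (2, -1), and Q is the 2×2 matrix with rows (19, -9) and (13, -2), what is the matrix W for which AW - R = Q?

W = [[0, 3], [-5, 3]]

AW = Q + R = [[25, -9], [15, -3]].
A is on the left of W, so left-multiply by A⁻¹: W = A⁻¹(Q + R).
det A = 4, so A⁻¹ = [[-3/4, 5/4], [-1/2, 1/2]].
W = A⁻¹(Q + R) = [[0, 3], [-5, 3]].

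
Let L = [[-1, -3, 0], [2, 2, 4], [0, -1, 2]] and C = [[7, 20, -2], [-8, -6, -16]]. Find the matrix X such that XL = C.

X = [[-5, 1, -3], [-2, -5, 2]]

Right-multiplying both sides by L⁻¹ gives X = CL⁻¹.
det L = 4, so L⁻¹ = [[2, 3/2, -3], [-1, -1/2, 1], [-1/2, -1/4, 1]].
X = CL⁻¹ = [[7, 20, -2], [-8, -6, -16]] · [[2, 3/2, -3], [-1, -1/2, 1], [-1/2, -1/4, 1]] = [[-5, 1, -3], [-2, -5, 2]].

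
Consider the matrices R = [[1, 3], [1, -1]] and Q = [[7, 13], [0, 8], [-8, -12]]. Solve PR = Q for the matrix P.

Right-multiplying both sides by R⁻¹ gives P = QR⁻¹.
R has determinant -4; R⁻¹ = [[1/4, 3/4], [1/4, -1/4]].
P = QR⁻¹ = [[7, 13], [0, 8], [-8, -12]] · [[1/4, 3/4], [1/4, -1/4]] = [[5, 2], [2, -2], [-5, -3]].

P = [[5, 2], [2, -2], [-5, -3]]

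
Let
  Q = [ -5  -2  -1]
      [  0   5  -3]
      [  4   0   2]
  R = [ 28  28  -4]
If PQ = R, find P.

Q is on the right of P, so right-multiply by Q⁻¹: P = RQ⁻¹.
Q has determinant -6; Q⁻¹ = [[-5/3, -2/3, -11/6], [2, 1, 5/2], [10/3, 4/3, 25/6]].
P = RQ⁻¹ = [[28, 28, -4]] · [[-5/3, -2/3, -11/6], [2, 1, 5/2], [10/3, 4/3, 25/6]] = [[-4, 4, 2]].

P = [[-4, 4, 2]]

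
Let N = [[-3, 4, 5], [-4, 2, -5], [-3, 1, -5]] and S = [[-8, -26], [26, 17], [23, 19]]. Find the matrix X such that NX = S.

X = [[0, -3], [3, -5], [-4, -3]]

Since N multiplies X on the left, X = N⁻¹S.
det N = 5, so N⁻¹ = [[-1, 5, -6], [-1, 6, -7], [2/5, -9/5, 2]].
X = N⁻¹S = [[-1, 5, -6], [-1, 6, -7], [2/5, -9/5, 2]] · [[-8, -26], [26, 17], [23, 19]] = [[0, -3], [3, -5], [-4, -3]].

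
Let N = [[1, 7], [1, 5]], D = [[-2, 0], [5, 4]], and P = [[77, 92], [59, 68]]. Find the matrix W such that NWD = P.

W = [[-2, 2], [3, 3]]

Left-multiply by N⁻¹ and right-multiply by D⁻¹: W = N⁻¹PD⁻¹.
det N = -2, so N⁻¹ = [[-5/2, 7/2], [1/2, -1/2]].
det D = -8, so D⁻¹ = [[-1/2, 0], [5/8, 1/4]].
N⁻¹P = [[14, 8], [9, 12]].
W = (N⁻¹P)D⁻¹ = [[-2, 2], [3, 3]].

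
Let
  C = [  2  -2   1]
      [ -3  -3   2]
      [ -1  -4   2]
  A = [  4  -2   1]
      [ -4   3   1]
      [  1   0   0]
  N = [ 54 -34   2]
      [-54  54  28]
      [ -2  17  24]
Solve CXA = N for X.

Isolating X: multiply by C⁻¹ from the left and A⁻¹ from the right, so X = C⁻¹NA⁻¹.
det C = 5; the adjugate gives C⁻¹ = [[2/5, 0, -1/5], [4/5, 1, -7/5], [9/5, 2, -12/5]].
A has determinant -5; A⁻¹ = [[0, 0, 1], [-1/5, 1/5, 8/5], [3/5, 2/5, -4/5]].
C⁻¹N = [[22, -17, -4], [-8, 3, -4], [-6, 6, 2]].
X = (C⁻¹N)A⁻¹ = [[1, -5, -2], [-3, -1, 0], [0, 2, 2]].

X = [[1, -5, -2], [-3, -1, 0], [0, 2, 2]]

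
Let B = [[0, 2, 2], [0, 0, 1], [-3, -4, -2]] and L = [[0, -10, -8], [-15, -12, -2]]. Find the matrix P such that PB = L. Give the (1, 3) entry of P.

Since B sits to the right of P, P = LB⁻¹.
B has determinant -6; B⁻¹ = [[-2/3, 2/3, -1/3], [1/2, -1, 0], [0, 1, 0]].
P = LB⁻¹ = [[0, -10, -8], [-15, -12, -2]] · [[-2/3, 2/3, -1/3], [1/2, -1, 0], [0, 1, 0]] = [[-5, 2, 0], [4, 0, 5]].

0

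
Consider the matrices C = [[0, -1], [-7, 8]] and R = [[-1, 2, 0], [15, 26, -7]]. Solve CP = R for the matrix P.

Since C multiplies P on the left, P = C⁻¹R.
C has determinant -7; C⁻¹ = [[-8/7, -1/7], [-1, 0]].
P = C⁻¹R = [[-8/7, -1/7], [-1, 0]] · [[-1, 2, 0], [15, 26, -7]] = [[-1, -6, 1], [1, -2, 0]].

P = [[-1, -6, 1], [1, -2, 0]]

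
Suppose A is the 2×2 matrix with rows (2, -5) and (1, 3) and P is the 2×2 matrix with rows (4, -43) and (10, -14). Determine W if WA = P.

W = [[5, -6], [4, 2]]

Since A sits to the right of W, W = PA⁻¹.
det A = 11, so A⁻¹ = [[3/11, 5/11], [-1/11, 2/11]].
W = PA⁻¹ = [[4, -43], [10, -14]] · [[3/11, 5/11], [-1/11, 2/11]] = [[5, -6], [4, 2]].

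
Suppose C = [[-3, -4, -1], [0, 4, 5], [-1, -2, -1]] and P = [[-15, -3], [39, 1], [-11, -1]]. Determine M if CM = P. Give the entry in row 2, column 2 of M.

Since C multiplies M on the left, M = C⁻¹P.
C has determinant -2; C⁻¹ = [[-3, 1, 8], [5/2, -1, -15/2], [-2, 1, 6]].
M = C⁻¹P = [[-3, 1, 8], [5/2, -1, -15/2], [-2, 1, 6]] · [[-15, -3], [39, 1], [-11, -1]] = [[-4, 2], [6, -1], [3, 1]].

-1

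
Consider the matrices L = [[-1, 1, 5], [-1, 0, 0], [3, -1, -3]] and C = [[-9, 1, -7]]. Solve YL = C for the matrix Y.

Right-multiplying both sides by L⁻¹ gives Y = CL⁻¹.
L has determinant 2; L⁻¹ = [[0, -1, 0], [-3/2, -6, -5/2], [1/2, 1, 1/2]].
Y = CL⁻¹ = [[-9, 1, -7]] · [[0, -1, 0], [-3/2, -6, -5/2], [1/2, 1, 1/2]] = [[-5, -4, -6]].

Y = [[-5, -4, -6]]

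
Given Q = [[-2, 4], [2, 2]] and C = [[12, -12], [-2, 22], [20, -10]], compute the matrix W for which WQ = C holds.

Right-multiplying both sides by Q⁻¹ gives W = CQ⁻¹.
det Q = -12; the adjugate gives Q⁻¹ = [[-1/6, 1/3], [1/6, 1/6]].
W = CQ⁻¹ = [[12, -12], [-2, 22], [20, -10]] · [[-1/6, 1/3], [1/6, 1/6]] = [[-4, 2], [4, 3], [-5, 5]].

W = [[-4, 2], [4, 3], [-5, 5]]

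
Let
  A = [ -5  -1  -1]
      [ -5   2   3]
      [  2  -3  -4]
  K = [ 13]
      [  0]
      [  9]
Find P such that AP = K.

P = [[-2], [1], [-4]]

Since A multiplies P on the left, P = A⁻¹K.
det A = -2, so A⁻¹ = [[-1/2, 1/2, 1/2], [7, -11, -10], [-11/2, 17/2, 15/2]].
P = A⁻¹K = [[-1/2, 1/2, 1/2], [7, -11, -10], [-11/2, 17/2, 15/2]] · [[13], [0], [9]] = [[-2], [1], [-4]].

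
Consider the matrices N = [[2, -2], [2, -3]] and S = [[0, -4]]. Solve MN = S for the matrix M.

M = [[-4, 4]]

N is on the right of M, so right-multiply by N⁻¹: M = SN⁻¹.
N has determinant -2; N⁻¹ = [[3/2, -1], [1, -1]].
M = SN⁻¹ = [[0, -4]] · [[3/2, -1], [1, -1]] = [[-4, 4]].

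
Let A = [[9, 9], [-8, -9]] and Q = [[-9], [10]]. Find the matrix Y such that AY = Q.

Y = [[1], [-2]]

A is on the left of Y, so left-multiply by A⁻¹: Y = A⁻¹Q.
det A = -9, so A⁻¹ = [[1, 1], [-8/9, -1]].
Y = A⁻¹Q = [[1, 1], [-8/9, -1]] · [[-9], [10]] = [[1], [-2]].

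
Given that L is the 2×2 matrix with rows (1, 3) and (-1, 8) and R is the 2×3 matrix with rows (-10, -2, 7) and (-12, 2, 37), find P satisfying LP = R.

Since L multiplies P on the left, P = L⁻¹R.
det L = 11, so L⁻¹ = [[8/11, -3/11], [1/11, 1/11]].
P = L⁻¹R = [[8/11, -3/11], [1/11, 1/11]] · [[-10, -2, 7], [-12, 2, 37]] = [[-4, -2, -5], [-2, 0, 4]].

P = [[-4, -2, -5], [-2, 0, 4]]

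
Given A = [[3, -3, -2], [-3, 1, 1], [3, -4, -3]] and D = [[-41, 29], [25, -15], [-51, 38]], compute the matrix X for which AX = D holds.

Since A multiplies X on the left, X = A⁻¹D.
det A = 3; the adjugate gives A⁻¹ = [[1/3, -1/3, -1/3], [-2, -1, 1], [3, 1, -2]].
X = A⁻¹D = [[1/3, -1/3, -1/3], [-2, -1, 1], [3, 1, -2]] · [[-41, 29], [25, -15], [-51, 38]] = [[-5, 2], [6, -5], [4, -4]].

X = [[-5, 2], [6, -5], [4, -4]]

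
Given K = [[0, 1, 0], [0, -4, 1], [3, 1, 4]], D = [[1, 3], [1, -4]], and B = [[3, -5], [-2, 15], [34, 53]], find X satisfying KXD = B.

X = [[2, -5], [1, 2], [5, 5]]

Left-multiply by K⁻¹ and right-multiply by D⁻¹: X = K⁻¹BD⁻¹.
K has determinant 3; K⁻¹ = [[-17/3, -4/3, 1/3], [1, 0, 0], [4, 1, 0]].
D has determinant -7; D⁻¹ = [[4/7, 3/7], [1/7, -1/7]].
K⁻¹B = [[-3, 26], [3, -5], [10, -5]].
X = (K⁻¹B)D⁻¹ = [[2, -5], [1, 2], [5, 5]].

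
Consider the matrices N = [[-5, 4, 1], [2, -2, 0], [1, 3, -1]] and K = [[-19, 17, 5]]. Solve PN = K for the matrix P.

P = [[6, 5, 1]]

Since N sits to the right of P, P = KN⁻¹.
det N = 6; the adjugate gives N⁻¹ = [[1/3, 7/6, 1/3], [1/3, 2/3, 1/3], [4/3, 19/6, 1/3]].
P = KN⁻¹ = [[-19, 17, 5]] · [[1/3, 7/6, 1/3], [1/3, 2/3, 1/3], [4/3, 19/6, 1/3]] = [[6, 5, 1]].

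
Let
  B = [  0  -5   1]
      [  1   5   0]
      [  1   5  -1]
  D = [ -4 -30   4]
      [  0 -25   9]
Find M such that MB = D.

Since B sits to the right of M, M = DB⁻¹.
det B = -5; the adjugate gives B⁻¹ = [[1, 0, 1], [-1/5, 1/5, -1/5], [0, 1, -1]].
M = DB⁻¹ = [[-4, -30, 4], [0, -25, 9]] · [[1, 0, 1], [-1/5, 1/5, -1/5], [0, 1, -1]] = [[2, -2, -2], [5, 4, -4]].

M = [[2, -2, -2], [5, 4, -4]]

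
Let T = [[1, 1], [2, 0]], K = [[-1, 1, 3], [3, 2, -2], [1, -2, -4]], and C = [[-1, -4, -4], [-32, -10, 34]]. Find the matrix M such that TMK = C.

M = [[-3, -5, -4], [1, 4, 4]]

Isolating M: multiply by T⁻¹ from the left and K⁻¹ from the right, so M = T⁻¹CK⁻¹.
det T = -2, so T⁻¹ = [[0, 1/2], [1, -1/2]].
det K = -2, so K⁻¹ = [[6, 1, 4], [-5, -1/2, -7/2], [4, 1/2, 5/2]].
T⁻¹C = [[-16, -5, 17], [15, 1, -21]].
M = (T⁻¹C)K⁻¹ = [[-3, -5, -4], [1, 4, 4]].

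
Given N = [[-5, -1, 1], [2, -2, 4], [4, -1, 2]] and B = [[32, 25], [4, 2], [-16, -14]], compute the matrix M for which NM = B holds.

Left-multiplying both sides by N⁻¹ gives M = N⁻¹B.
N has determinant -6; N⁻¹ = [[0, -1/6, 1/3], [-2, 7/3, -11/3], [-1, 3/2, -2]].
M = N⁻¹B = [[0, -1/6, 1/3], [-2, 7/3, -11/3], [-1, 3/2, -2]] · [[32, 25], [4, 2], [-16, -14]] = [[-6, -5], [4, 6], [6, 6]].

M = [[-6, -5], [4, 6], [6, 6]]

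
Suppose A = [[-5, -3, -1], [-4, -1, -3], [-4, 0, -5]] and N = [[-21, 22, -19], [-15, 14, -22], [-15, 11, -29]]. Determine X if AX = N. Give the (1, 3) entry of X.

Since A multiplies X on the left, X = A⁻¹N.
det A = 3; the adjugate gives A⁻¹ = [[5/3, -5, 8/3], [-8/3, 7, -11/3], [-4/3, 4, -7/3]].
X = A⁻¹N = [[5/3, -5, 8/3], [-8/3, 7, -11/3], [-4/3, 4, -7/3]] · [[-21, 22, -19], [-15, 14, -22], [-15, 11, -29]] = [[0, -4, 1], [6, -1, 3], [3, 1, 5]].

1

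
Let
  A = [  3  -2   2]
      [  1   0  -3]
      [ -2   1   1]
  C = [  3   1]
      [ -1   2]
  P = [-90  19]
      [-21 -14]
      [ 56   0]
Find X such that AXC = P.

X = [[-5, 3], [5, -4], [1, 2]]

X = A⁻¹PC⁻¹ (apply A⁻¹ on the left and C⁻¹ on the right).
A has determinant 1; A⁻¹ = [[3, 4, 6], [5, 7, 11], [1, 1, 2]].
C has determinant 7; C⁻¹ = [[2/7, -1/7], [1/7, 3/7]].
A⁻¹P = [[-18, 1], [19, -3], [1, 5]].
X = (A⁻¹P)C⁻¹ = [[-5, 3], [5, -4], [1, 2]].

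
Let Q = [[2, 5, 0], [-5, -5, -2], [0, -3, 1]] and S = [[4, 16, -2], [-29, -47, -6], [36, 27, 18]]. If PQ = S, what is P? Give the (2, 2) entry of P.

Right-multiplying both sides by Q⁻¹ gives P = SQ⁻¹.
Q has determinant 3; Q⁻¹ = [[-11/3, -5/3, -10/3], [5/3, 2/3, 4/3], [5, 2, 5]].
P = SQ⁻¹ = [[4, 16, -2], [-29, -47, -6], [36, 27, 18]] · [[-11/3, -5/3, -10/3], [5/3, 2/3, 4/3], [5, 2, 5]] = [[2, 0, -2], [-2, 5, 4], [3, -6, 6]].

5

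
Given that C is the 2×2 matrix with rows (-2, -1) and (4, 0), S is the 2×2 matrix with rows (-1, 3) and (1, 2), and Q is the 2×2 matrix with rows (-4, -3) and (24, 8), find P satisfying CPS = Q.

Left-multiply by C⁻¹ and right-multiply by S⁻¹: P = C⁻¹QS⁻¹.
C has determinant 4; C⁻¹ = [[0, 1/4], [-1, -1/2]].
det S = -5; the adjugate gives S⁻¹ = [[-2/5, 3/5], [1/5, 1/5]].
C⁻¹Q = [[6, 2], [-8, -1]].
P = (C⁻¹Q)S⁻¹ = [[-2, 4], [3, -5]].

P = [[-2, 4], [3, -5]]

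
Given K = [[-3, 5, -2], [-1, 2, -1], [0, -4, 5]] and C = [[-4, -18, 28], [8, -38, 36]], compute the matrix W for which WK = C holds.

W = [[2, -2, 6], [-2, -2, 6]]

K is on the right of W, so right-multiply by K⁻¹: W = CK⁻¹.
det K = -1, so K⁻¹ = [[-6, 17, 1], [-5, 15, 1], [-4, 12, 1]].
W = CK⁻¹ = [[-4, -18, 28], [8, -38, 36]] · [[-6, 17, 1], [-5, 15, 1], [-4, 12, 1]] = [[2, -2, 6], [-2, -2, 6]].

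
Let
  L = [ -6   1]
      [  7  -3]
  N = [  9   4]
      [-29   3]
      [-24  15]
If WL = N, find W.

W = [[-5, -3], [6, 1], [-3, -6]]

Since L sits to the right of W, W = NL⁻¹.
det L = 11; the adjugate gives L⁻¹ = [[-3/11, -1/11], [-7/11, -6/11]].
W = NL⁻¹ = [[9, 4], [-29, 3], [-24, 15]] · [[-3/11, -1/11], [-7/11, -6/11]] = [[-5, -3], [6, 1], [-3, -6]].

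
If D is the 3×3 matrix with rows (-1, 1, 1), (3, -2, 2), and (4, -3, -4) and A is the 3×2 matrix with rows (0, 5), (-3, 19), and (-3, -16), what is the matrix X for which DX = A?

X = [[-3, 5], [-3, 4], [0, 6]]

Since D multiplies X on the left, X = D⁻¹A.
D has determinant 5; D⁻¹ = [[14/5, 1/5, 4/5], [4, 0, 1], [-1/5, 1/5, -1/5]].
X = D⁻¹A = [[14/5, 1/5, 4/5], [4, 0, 1], [-1/5, 1/5, -1/5]] · [[0, 5], [-3, 19], [-3, -16]] = [[-3, 5], [-3, 4], [0, 6]].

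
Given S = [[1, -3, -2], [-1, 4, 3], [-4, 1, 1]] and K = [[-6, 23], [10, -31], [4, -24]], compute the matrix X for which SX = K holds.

X = [[0, 4], [-2, -3], [6, -5]]

Left-multiplying both sides by S⁻¹ gives X = S⁻¹K.
det S = 4; the adjugate gives S⁻¹ = [[1/4, 1/4, -1/4], [-11/4, -7/4, -1/4], [15/4, 11/4, 1/4]].
X = S⁻¹K = [[1/4, 1/4, -1/4], [-11/4, -7/4, -1/4], [15/4, 11/4, 1/4]] · [[-6, 23], [10, -31], [4, -24]] = [[0, 4], [-2, -3], [6, -5]].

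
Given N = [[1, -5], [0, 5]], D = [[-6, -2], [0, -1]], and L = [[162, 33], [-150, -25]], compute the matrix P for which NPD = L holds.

Left-multiply by N⁻¹ and right-multiply by D⁻¹: P = N⁻¹LD⁻¹.
det N = 5; the adjugate gives N⁻¹ = [[1, 1], [0, 1/5]].
det D = 6; the adjugate gives D⁻¹ = [[-1/6, 1/3], [0, -1]].
N⁻¹L = [[12, 8], [-30, -5]].
P = (N⁻¹L)D⁻¹ = [[-2, -4], [5, -5]].

P = [[-2, -4], [5, -5]]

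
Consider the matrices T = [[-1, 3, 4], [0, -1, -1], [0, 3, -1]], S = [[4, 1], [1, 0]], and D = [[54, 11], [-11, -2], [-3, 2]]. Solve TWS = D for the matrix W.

W = T⁻¹DS⁻¹ (apply T⁻¹ on the left and S⁻¹ on the right).
det T = -4; the adjugate gives T⁻¹ = [[-1, -15/4, -1/4], [0, -1/4, 1/4], [0, -3/4, -1/4]].
det S = -1; the adjugate gives S⁻¹ = [[0, 1], [1, -4]].
T⁻¹D = [[-12, -4], [2, 1], [9, 1]].
W = (T⁻¹D)S⁻¹ = [[-4, 4], [1, -2], [1, 5]].

W = [[-4, 4], [1, -2], [1, 5]]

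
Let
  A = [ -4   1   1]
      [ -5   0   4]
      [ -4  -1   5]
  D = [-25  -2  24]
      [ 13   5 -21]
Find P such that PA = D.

P = [[-1, 5, 1], [4, -5, -1]]

Right-multiplying both sides by A⁻¹ gives P = DA⁻¹.
A has determinant -2; A⁻¹ = [[-2, 3, -2], [-9/2, 8, -11/2], [-5/2, 4, -5/2]].
P = DA⁻¹ = [[-25, -2, 24], [13, 5, -21]] · [[-2, 3, -2], [-9/2, 8, -11/2], [-5/2, 4, -5/2]] = [[-1, 5, 1], [4, -5, -1]].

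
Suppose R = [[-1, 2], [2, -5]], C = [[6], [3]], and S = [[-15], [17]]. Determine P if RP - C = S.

P = [[5], [-2]]

RP = S + C = [[-9], [20]].
R is on the left of P, so left-multiply by R⁻¹: P = R⁻¹(S + C).
det R = 1; the adjugate gives R⁻¹ = [[-5, -2], [-2, -1]].
P = R⁻¹(S + C) = [[5], [-2]].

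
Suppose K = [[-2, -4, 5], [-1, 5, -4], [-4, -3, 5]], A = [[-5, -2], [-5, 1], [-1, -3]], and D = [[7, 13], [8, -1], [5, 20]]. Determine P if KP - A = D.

KP = D + A = [[2, 11], [3, 0], [4, 17]].
Left-multiplying both sides by K⁻¹ gives P = K⁻¹(D + A).
det K = 5, so K⁻¹ = [[13/5, 1, -9/5], [21/5, 2, -13/5], [23/5, 2, -14/5]].
P = K⁻¹(D + A) = [[1, -2], [4, 2], [4, 3]].

P = [[1, -2], [4, 2], [4, 3]]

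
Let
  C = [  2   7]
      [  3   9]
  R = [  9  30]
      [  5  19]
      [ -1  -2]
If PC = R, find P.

Right-multiplying both sides by C⁻¹ gives P = RC⁻¹.
C has determinant -3; C⁻¹ = [[-3, 7/3], [1, -2/3]].
P = RC⁻¹ = [[9, 30], [5, 19], [-1, -2]] · [[-3, 7/3], [1, -2/3]] = [[3, 1], [4, -1], [1, -1]].

P = [[3, 1], [4, -1], [1, -1]]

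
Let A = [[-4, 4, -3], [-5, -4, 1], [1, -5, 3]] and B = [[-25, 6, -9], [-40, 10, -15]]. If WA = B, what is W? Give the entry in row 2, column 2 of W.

6

A is on the right of W, so right-multiply by A⁻¹: W = BA⁻¹.
A has determinant 5; A⁻¹ = [[-7/5, 3/5, -8/5], [16/5, -9/5, 19/5], [29/5, -16/5, 36/5]].
W = BA⁻¹ = [[-25, 6, -9], [-40, 10, -15]] · [[-7/5, 3/5, -8/5], [16/5, -9/5, 19/5], [29/5, -16/5, 36/5]] = [[2, 3, -2], [1, 6, -6]].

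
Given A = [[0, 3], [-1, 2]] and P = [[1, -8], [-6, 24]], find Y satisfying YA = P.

Y = [[-2, -1], [4, 6]]

Right-multiplying both sides by A⁻¹ gives Y = PA⁻¹.
det A = 3; the adjugate gives A⁻¹ = [[2/3, -1], [1/3, 0]].
Y = PA⁻¹ = [[1, -8], [-6, 24]] · [[2/3, -1], [1/3, 0]] = [[-2, -1], [4, 6]].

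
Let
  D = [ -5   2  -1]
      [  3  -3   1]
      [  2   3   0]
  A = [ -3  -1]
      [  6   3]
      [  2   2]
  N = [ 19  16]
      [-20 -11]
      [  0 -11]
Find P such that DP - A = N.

DP = N + A = [[16, 15], [-14, -8], [2, -9]].
D is on the left of P, so left-multiply by D⁻¹: P = D⁻¹(N + A).
D has determinant 4; D⁻¹ = [[-3/4, -3/4, -1/4], [1/2, 1/2, 1/2], [15/4, 19/4, 9/4]].
P = D⁻¹(N + A) = [[-2, -3], [2, -1], [-2, -2]].

P = [[-2, -3], [2, -1], [-2, -2]]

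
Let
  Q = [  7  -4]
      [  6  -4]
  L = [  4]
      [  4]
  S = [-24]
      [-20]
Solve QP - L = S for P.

P = [[-4], [-2]]

QP = S + L = [[-20], [-16]].
Q is on the left of P, so left-multiply by Q⁻¹: P = Q⁻¹(S + L).
det Q = -4; the adjugate gives Q⁻¹ = [[1, -1], [3/2, -7/4]].
P = Q⁻¹(S + L) = [[-4], [-2]].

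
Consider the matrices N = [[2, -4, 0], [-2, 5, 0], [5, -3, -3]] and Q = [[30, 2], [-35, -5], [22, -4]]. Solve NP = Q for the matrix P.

P = [[5, -5], [-5, -3], [6, -4]]

Since N multiplies P on the left, P = N⁻¹Q.
N has determinant -6; N⁻¹ = [[5/2, 2, 0], [1, 1, 0], [19/6, 7/3, -1/3]].
P = N⁻¹Q = [[5/2, 2, 0], [1, 1, 0], [19/6, 7/3, -1/3]] · [[30, 2], [-35, -5], [22, -4]] = [[5, -5], [-5, -3], [6, -4]].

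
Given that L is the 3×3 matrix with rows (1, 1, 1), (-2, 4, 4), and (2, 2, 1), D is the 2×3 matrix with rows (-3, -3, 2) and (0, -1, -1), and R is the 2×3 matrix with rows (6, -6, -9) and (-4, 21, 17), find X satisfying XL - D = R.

XL = R + D = [[3, -9, -7], [-4, 20, 16]].
Right-multiplying both sides by L⁻¹ gives X = (R + D)L⁻¹.
det L = -6, so L⁻¹ = [[2/3, -1/6, 0], [-5/3, 1/6, 1], [2, 0, -1]].
X = (R + D)L⁻¹ = [[3, -2, -2], [-4, 4, 4]].

X = [[3, -2, -2], [-4, 4, 4]]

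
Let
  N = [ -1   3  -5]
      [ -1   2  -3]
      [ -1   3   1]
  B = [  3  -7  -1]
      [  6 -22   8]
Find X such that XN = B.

Right-multiplying both sides by N⁻¹ gives X = BN⁻¹.
det N = 6; the adjugate gives N⁻¹ = [[11/6, -3, 1/6], [2/3, -1, 1/3], [-1/6, 0, 1/6]].
X = BN⁻¹ = [[3, -7, -1], [6, -22, 8]] · [[11/6, -3, 1/6], [2/3, -1, 1/3], [-1/6, 0, 1/6]] = [[1, -2, -2], [-5, 4, -5]].

X = [[1, -2, -2], [-5, 4, -5]]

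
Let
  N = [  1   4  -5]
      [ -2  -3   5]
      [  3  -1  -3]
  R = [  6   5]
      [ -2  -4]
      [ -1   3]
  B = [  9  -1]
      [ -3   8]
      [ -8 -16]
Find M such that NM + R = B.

M = [[2, -5], [4, 1], [3, 1]]

NM = B − R = [[3, -6], [-1, 12], [-7, -19]].
Left-multiplying both sides by N⁻¹ gives M = N⁻¹(B − R).
det N = -5; the adjugate gives N⁻¹ = [[-14/5, -17/5, -1], [-9/5, -12/5, -1], [-11/5, -13/5, -1]].
M = N⁻¹(B − R) = [[2, -5], [4, 1], [3, 1]].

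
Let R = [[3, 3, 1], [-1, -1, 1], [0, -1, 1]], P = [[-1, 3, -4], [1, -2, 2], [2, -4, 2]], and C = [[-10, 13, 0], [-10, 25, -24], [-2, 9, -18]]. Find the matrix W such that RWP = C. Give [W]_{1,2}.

-2

Isolating W: multiply by R⁻¹ from the left and P⁻¹ from the right, so W = R⁻¹CP⁻¹.
R has determinant 4; R⁻¹ = [[0, -1, 1], [1/4, 3/4, -1], [1/4, 3/4, 0]].
P has determinant 2; P⁻¹ = [[2, 5, -1], [1, 3, -1], [0, 1, -1/2]].
R⁻¹C = [[8, -16, 6], [-8, 13, 0], [-10, 22, -18]].
W = (R⁻¹C)P⁻¹ = [[0, -2, 5], [-3, -1, -5], [2, -2, -3]].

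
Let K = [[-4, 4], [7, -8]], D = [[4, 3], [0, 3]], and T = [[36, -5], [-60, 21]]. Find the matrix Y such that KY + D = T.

KY = T − D = [[32, -8], [-60, 18]].
Since K multiplies Y on the left, Y = K⁻¹(T − D).
K has determinant 4; K⁻¹ = [[-2, -1], [-7/4, -1]].
Y = K⁻¹(T − D) = [[-4, -2], [4, -4]].

Y = [[-4, -2], [4, -4]]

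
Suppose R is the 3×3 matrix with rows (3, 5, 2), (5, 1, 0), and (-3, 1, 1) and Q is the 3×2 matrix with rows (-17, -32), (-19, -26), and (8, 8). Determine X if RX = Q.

X = [[-4, -5], [1, -1], [-5, -6]]

Since R multiplies X on the left, X = R⁻¹Q.
R has determinant -6; R⁻¹ = [[-1/6, 1/2, 1/3], [5/6, -3/2, -5/3], [-4/3, 3, 11/3]].
X = R⁻¹Q = [[-1/6, 1/2, 1/3], [5/6, -3/2, -5/3], [-4/3, 3, 11/3]] · [[-17, -32], [-19, -26], [8, 8]] = [[-4, -5], [1, -1], [-5, -6]].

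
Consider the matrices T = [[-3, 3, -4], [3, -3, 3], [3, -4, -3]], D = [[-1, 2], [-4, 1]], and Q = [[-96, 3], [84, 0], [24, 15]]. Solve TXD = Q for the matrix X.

X = [[4, -2], [0, 3], [0, -3]]

Left-multiply by T⁻¹ and right-multiply by D⁻¹: X = T⁻¹QD⁻¹.
det T = 3; the adjugate gives T⁻¹ = [[7, 25/3, -1], [6, 7, -1], [-1, -1, 0]].
det D = 7, so D⁻¹ = [[1/7, -2/7], [4/7, -1/7]].
T⁻¹Q = [[4, 6], [-12, 3], [12, -3]].
X = (T⁻¹Q)D⁻¹ = [[4, -2], [0, 3], [0, -3]].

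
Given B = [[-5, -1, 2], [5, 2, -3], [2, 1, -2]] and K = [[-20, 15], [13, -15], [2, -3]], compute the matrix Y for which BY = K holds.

Y = [[6, -4], [-4, -5], [3, -5]]

Since B multiplies Y on the left, Y = B⁻¹K.
det B = 3, so B⁻¹ = [[-1/3, 0, -1/3], [4/3, 2, -5/3], [1/3, 1, -5/3]].
Y = B⁻¹K = [[-1/3, 0, -1/3], [4/3, 2, -5/3], [1/3, 1, -5/3]] · [[-20, 15], [13, -15], [2, -3]] = [[6, -4], [-4, -5], [3, -5]].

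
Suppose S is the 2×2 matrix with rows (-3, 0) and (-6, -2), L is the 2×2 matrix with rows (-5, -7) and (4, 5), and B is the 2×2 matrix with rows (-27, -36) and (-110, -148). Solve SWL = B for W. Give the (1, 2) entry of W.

Left-multiply by S⁻¹ and right-multiply by L⁻¹: W = S⁻¹BL⁻¹.
S has determinant 6; S⁻¹ = [[-1/3, 0], [1, -1/2]].
det L = 3; the adjugate gives L⁻¹ = [[5/3, 7/3], [-4/3, -5/3]].
S⁻¹B = [[9, 12], [28, 38]].
W = (S⁻¹B)L⁻¹ = [[-1, 1], [-4, 2]].

1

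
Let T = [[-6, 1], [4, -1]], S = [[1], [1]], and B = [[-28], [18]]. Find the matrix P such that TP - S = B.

TP = B + S = [[-27], [19]].
Since T multiplies P on the left, P = T⁻¹(B + S).
det T = 2; the adjugate gives T⁻¹ = [[-1/2, -1/2], [-2, -3]].
P = T⁻¹(B + S) = [[4], [-3]].

P = [[4], [-3]]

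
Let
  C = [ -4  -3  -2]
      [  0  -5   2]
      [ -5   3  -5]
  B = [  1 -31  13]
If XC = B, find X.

Since C sits to the right of X, X = BC⁻¹.
det C = 4; the adjugate gives C⁻¹ = [[19/4, -21/4, -4], [-5/2, 5/2, 2], [-25/4, 27/4, 5]].
X = BC⁻¹ = [[1, -31, 13]] · [[19/4, -21/4, -4], [-5/2, 5/2, 2], [-25/4, 27/4, 5]] = [[1, 5, -1]].

X = [[1, 5, -1]]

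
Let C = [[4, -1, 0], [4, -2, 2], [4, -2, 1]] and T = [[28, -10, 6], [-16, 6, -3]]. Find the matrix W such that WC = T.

W = [[4, 3, 0], [-2, -1, -1]]

Since C sits to the right of W, W = TC⁻¹.
det C = 4, so C⁻¹ = [[1/2, 1/4, -1/2], [1, 1, -2], [0, 1, -1]].
W = TC⁻¹ = [[28, -10, 6], [-16, 6, -3]] · [[1/2, 1/4, -1/2], [1, 1, -2], [0, 1, -1]] = [[4, 3, 0], [-2, -1, -1]].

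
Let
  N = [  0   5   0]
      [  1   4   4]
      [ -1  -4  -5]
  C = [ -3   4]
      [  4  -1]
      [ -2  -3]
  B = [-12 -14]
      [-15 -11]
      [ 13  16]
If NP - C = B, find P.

P = [[1, 0], [-3, -2], [0, -1]]

NP = B + C = [[-15, -10], [-11, -12], [11, 13]].
Since N multiplies P on the left, P = N⁻¹(B + C).
det N = 5, so N⁻¹ = [[-4/5, 5, 4], [1/5, 0, 0], [0, -1, -1]].
P = N⁻¹(B + C) = [[1, 0], [-3, -2], [0, -1]].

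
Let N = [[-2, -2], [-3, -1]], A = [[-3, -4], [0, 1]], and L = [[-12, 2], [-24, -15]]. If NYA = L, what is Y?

Y = N⁻¹LA⁻¹ (apply N⁻¹ on the left and A⁻¹ on the right).
det N = -4; the adjugate gives N⁻¹ = [[1/4, -1/2], [-3/4, 1/2]].
A has determinant -3; A⁻¹ = [[-1/3, -4/3], [0, 1]].
N⁻¹L = [[9, 8], [-3, -9]].
Y = (N⁻¹L)A⁻¹ = [[-3, -4], [1, -5]].

Y = [[-3, -4], [1, -5]]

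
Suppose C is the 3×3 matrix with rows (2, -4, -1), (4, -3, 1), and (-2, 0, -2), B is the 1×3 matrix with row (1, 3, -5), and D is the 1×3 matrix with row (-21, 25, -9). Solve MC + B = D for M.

MC = D − B = [[-22, 22, -4]].
Right-multiplying both sides by C⁻¹ gives M = (D − B)C⁻¹.
det C = -6, so C⁻¹ = [[-1, 4/3, 7/6], [-1, 1, 1], [1, -4/3, -5/3]].
M = (D − B)C⁻¹ = [[-4, -2, 3]].

M = [[-4, -2, 3]]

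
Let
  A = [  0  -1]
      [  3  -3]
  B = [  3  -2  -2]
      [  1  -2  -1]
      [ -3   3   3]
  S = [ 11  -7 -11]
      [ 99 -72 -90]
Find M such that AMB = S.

M = A⁻¹SB⁻¹ (apply A⁻¹ on the left and B⁻¹ on the right).
det A = 3; the adjugate gives A⁻¹ = [[-1, 1/3], [-1, 0]].
B has determinant -3; B⁻¹ = [[1, 0, 2/3], [0, -1, -1/3], [1, 1, 4/3]].
A⁻¹S = [[22, -17, -19], [-11, 7, 11]].
M = (A⁻¹S)B⁻¹ = [[3, -2, -5], [0, 4, 5]].

M = [[3, -2, -5], [0, 4, 5]]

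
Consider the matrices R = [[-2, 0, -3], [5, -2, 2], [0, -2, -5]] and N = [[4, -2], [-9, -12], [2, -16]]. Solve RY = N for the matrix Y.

Y = [[-5, -2], [-6, 3], [2, 2]]

Left-multiplying both sides by R⁻¹ gives Y = R⁻¹N.
det R = 2; the adjugate gives R⁻¹ = [[7, 3, -3], [25/2, 5, -11/2], [-5, -2, 2]].
Y = R⁻¹N = [[7, 3, -3], [25/2, 5, -11/2], [-5, -2, 2]] · [[4, -2], [-9, -12], [2, -16]] = [[-5, -2], [-6, 3], [2, 2]].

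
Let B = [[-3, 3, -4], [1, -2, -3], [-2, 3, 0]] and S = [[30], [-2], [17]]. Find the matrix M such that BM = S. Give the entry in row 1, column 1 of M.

Left-multiplying both sides by B⁻¹ gives M = B⁻¹S.
det B = -5, so B⁻¹ = [[-9/5, 12/5, 17/5], [-6/5, 8/5, 13/5], [1/5, -3/5, -3/5]].
M = B⁻¹S = [[-9/5, 12/5, 17/5], [-6/5, 8/5, 13/5], [1/5, -3/5, -3/5]] · [[30], [-2], [17]] = [[-1], [5], [-3]].

-1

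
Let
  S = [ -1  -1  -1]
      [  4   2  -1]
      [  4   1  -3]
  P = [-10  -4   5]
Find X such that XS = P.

S is on the right of X, so right-multiply by S⁻¹: X = PS⁻¹.
det S = 1, so S⁻¹ = [[-5, -4, 3], [8, 7, -5], [-4, -3, 2]].
X = PS⁻¹ = [[-10, -4, 5]] · [[-5, -4, 3], [8, 7, -5], [-4, -3, 2]] = [[-2, -3, 0]].

X = [[-2, -3, 0]]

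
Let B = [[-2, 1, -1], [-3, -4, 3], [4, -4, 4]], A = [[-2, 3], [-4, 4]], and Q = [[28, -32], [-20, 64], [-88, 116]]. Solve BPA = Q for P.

P = [[-3, 3], [-5, 5], [5, 4]]

P = B⁻¹QA⁻¹ (apply B⁻¹ on the left and A⁻¹ on the right).
det B = 4; the adjugate gives B⁻¹ = [[-1, 0, -1/4], [6, -1, 9/4], [7, -1, 11/4]].
A has determinant 4; A⁻¹ = [[1, -3/4], [1, -1/2]].
B⁻¹Q = [[-6, 3], [-10, 5], [-26, 31]].
P = (B⁻¹Q)A⁻¹ = [[-3, 3], [-5, 5], [5, 4]].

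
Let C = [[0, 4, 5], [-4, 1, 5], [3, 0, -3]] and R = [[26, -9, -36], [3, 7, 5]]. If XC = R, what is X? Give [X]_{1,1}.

Right-multiplying both sides by C⁻¹ gives X = RC⁻¹.
C has determinant -3; C⁻¹ = [[1, -4, -5], [-1, 5, 20/3], [1, -4, -16/3]].
X = RC⁻¹ = [[26, -9, -36], [3, 7, 5]] · [[1, -4, -5], [-1, 5, 20/3], [1, -4, -16/3]] = [[-1, -5, 2], [1, 3, 5]].

-1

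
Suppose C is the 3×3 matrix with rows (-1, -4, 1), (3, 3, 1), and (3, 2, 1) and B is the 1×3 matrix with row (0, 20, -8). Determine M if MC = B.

M = [[-6, 0, -2]]

Since C sits to the right of M, M = BC⁻¹.
det C = -4, so C⁻¹ = [[-1/4, -3/2, 7/4], [0, 1, -1], [3/4, 5/2, -9/4]].
M = BC⁻¹ = [[0, 20, -8]] · [[-1/4, -3/2, 7/4], [0, 1, -1], [3/4, 5/2, -9/4]] = [[-6, 0, -2]].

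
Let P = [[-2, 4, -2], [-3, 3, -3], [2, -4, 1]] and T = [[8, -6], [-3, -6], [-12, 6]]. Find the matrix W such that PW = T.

W = [[2, 1], [5, -1], [4, 0]]

P is on the left of W, so left-multiply by P⁻¹: W = P⁻¹T.
det P = -6, so P⁻¹ = [[3/2, -2/3, 1], [1/2, -1/3, 0], [-1, 0, -1]].
W = P⁻¹T = [[3/2, -2/3, 1], [1/2, -1/3, 0], [-1, 0, -1]] · [[8, -6], [-3, -6], [-12, 6]] = [[2, 1], [5, -1], [4, 0]].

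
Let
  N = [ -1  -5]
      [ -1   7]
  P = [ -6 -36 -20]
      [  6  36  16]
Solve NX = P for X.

N is on the left of X, so left-multiply by N⁻¹: X = N⁻¹P.
det N = -12, so N⁻¹ = [[-7/12, -5/12], [-1/12, 1/12]].
X = N⁻¹P = [[-7/12, -5/12], [-1/12, 1/12]] · [[-6, -36, -20], [6, 36, 16]] = [[1, 6, 5], [1, 6, 3]].

X = [[1, 6, 5], [1, 6, 3]]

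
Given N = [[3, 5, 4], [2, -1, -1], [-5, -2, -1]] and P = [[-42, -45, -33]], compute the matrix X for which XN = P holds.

X = [[-6, 3, 6]]

Since N sits to the right of X, X = PN⁻¹.
det N = -4; the adjugate gives N⁻¹ = [[1/4, 3/4, 1/4], [-7/4, -17/4, -11/4], [9/4, 19/4, 13/4]].
X = PN⁻¹ = [[-42, -45, -33]] · [[1/4, 3/4, 1/4], [-7/4, -17/4, -11/4], [9/4, 19/4, 13/4]] = [[-6, 3, 6]].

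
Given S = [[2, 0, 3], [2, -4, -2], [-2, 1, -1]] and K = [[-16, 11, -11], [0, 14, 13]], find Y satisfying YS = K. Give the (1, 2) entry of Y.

-3

Right-multiplying both sides by S⁻¹ gives Y = KS⁻¹.
det S = -6; the adjugate gives S⁻¹ = [[-1, -1/2, -2], [-1, -2/3, -5/3], [1, 1/3, 4/3]].
Y = KS⁻¹ = [[-16, 11, -11], [0, 14, 13]] · [[-1, -1/2, -2], [-1, -2/3, -5/3], [1, 1/3, 4/3]] = [[-6, -3, -1], [-1, -5, -6]].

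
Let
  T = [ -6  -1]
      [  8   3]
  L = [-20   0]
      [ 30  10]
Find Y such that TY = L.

Y = [[3, -1], [2, 6]]

T is on the left of Y, so left-multiply by T⁻¹: Y = T⁻¹L.
det T = -10, so T⁻¹ = [[-3/10, -1/10], [4/5, 3/5]].
Y = T⁻¹L = [[-3/10, -1/10], [4/5, 3/5]] · [[-20, 0], [30, 10]] = [[3, -1], [2, 6]].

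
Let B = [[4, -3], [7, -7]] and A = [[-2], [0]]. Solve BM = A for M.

Since B multiplies M on the left, M = B⁻¹A.
B has determinant -7; B⁻¹ = [[1, -3/7], [1, -4/7]].
M = B⁻¹A = [[1, -3/7], [1, -4/7]] · [[-2], [0]] = [[-2], [-2]].

M = [[-2], [-2]]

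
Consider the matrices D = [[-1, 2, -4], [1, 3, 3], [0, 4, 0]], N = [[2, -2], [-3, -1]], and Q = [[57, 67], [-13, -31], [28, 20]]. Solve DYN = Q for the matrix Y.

Y = [[4, 5], [-1, -3], [3, 5]]

Y = D⁻¹QN⁻¹ (apply D⁻¹ on the left and N⁻¹ on the right).
det D = -4; the adjugate gives D⁻¹ = [[3, 4, -9/2], [0, 0, 1/4], [-1, -1, 5/4]].
det N = -8, so N⁻¹ = [[1/8, -1/4], [-3/8, -1/4]].
D⁻¹Q = [[-7, -13], [7, 5], [-9, -11]].
Y = (D⁻¹Q)N⁻¹ = [[4, 5], [-1, -3], [3, 5]].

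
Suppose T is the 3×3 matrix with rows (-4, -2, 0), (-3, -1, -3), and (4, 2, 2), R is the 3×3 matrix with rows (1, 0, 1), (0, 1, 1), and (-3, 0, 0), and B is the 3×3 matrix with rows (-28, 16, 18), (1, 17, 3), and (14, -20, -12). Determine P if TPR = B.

P = [[0, -3, -2], [-1, -2, -1], [5, -2, 4]]

Isolating P: multiply by T⁻¹ from the left and R⁻¹ from the right, so P = T⁻¹BR⁻¹.
det T = -4; the adjugate gives T⁻¹ = [[-1, -1, -3/2], [3/2, 2, 3], [1/2, 0, 1/2]].
det R = 3; the adjugate gives R⁻¹ = [[0, 0, -1/3], [-1, 1, -1/3], [1, 0, 1/3]].
T⁻¹B = [[6, -3, -3], [2, -2, -3], [-7, -2, 3]].
P = (T⁻¹B)R⁻¹ = [[0, -3, -2], [-1, -2, -1], [5, -2, 4]].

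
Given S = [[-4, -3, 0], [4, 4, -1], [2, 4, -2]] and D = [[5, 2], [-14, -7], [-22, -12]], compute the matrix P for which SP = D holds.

P = [[1, 1], [-3, -2], [6, 3]]

Since S multiplies P on the left, P = S⁻¹D.
det S = -2; the adjugate gives S⁻¹ = [[2, 3, -3/2], [-3, -4, 2], [-4, -5, 2]].
P = S⁻¹D = [[2, 3, -3/2], [-3, -4, 2], [-4, -5, 2]] · [[5, 2], [-14, -7], [-22, -12]] = [[1, 1], [-3, -2], [6, 3]].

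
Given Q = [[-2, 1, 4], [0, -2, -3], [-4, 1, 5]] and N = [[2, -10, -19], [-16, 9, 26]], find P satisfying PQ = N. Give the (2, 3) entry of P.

Q is on the right of P, so right-multiply by Q⁻¹: P = NQ⁻¹.
Q has determinant -6; Q⁻¹ = [[7/6, 1/6, -5/6], [-2, -1, 1], [4/3, 1/3, -2/3]].
P = NQ⁻¹ = [[2, -10, -19], [-16, 9, 26]] · [[7/6, 1/6, -5/6], [-2, -1, 1], [4/3, 1/3, -2/3]] = [[-3, 4, 1], [-2, -3, 5]].

5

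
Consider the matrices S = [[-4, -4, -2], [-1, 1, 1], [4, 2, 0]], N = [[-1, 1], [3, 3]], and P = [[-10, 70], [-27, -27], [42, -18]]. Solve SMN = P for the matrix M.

Isolating M: multiply by S⁻¹ from the left and N⁻¹ from the right, so M = S⁻¹PN⁻¹.
det S = 4; the adjugate gives S⁻¹ = [[-1/2, -1, -1/2], [1, 2, 3/2], [-3/2, -2, -2]].
N has determinant -6; N⁻¹ = [[-1/2, 1/6], [1/2, 1/6]].
S⁻¹P = [[11, 1], [-1, -11], [-15, -15]].
M = (S⁻¹P)N⁻¹ = [[-5, 2], [-5, -2], [0, -5]].

M = [[-5, 2], [-5, -2], [0, -5]]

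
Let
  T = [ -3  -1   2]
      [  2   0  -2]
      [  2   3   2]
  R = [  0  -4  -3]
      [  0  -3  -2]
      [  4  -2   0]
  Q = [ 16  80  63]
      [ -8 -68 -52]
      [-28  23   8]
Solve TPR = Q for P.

P = [[3, 1, -3], [-2, 3, 1], [-3, -3, -2]]

Left-multiply by T⁻¹ and right-multiply by R⁻¹: P = T⁻¹QR⁻¹.
T has determinant 2; T⁻¹ = [[3, 4, 1], [-4, -5, -1], [3, 7/2, 1]].
R has determinant -4; R⁻¹ = [[1, -3/2, 1/4], [2, -3, 0], [-3, 4, 0]].
T⁻¹Q = [[-12, -9, -11], [4, -3, 0], [-8, 25, 15]].
P = (T⁻¹Q)R⁻¹ = [[3, 1, -3], [-2, 3, 1], [-3, -3, -2]].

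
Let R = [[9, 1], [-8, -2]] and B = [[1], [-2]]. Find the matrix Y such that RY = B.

R is on the left of Y, so left-multiply by R⁻¹: Y = R⁻¹B.
det R = -10, so R⁻¹ = [[1/5, 1/10], [-4/5, -9/10]].
Y = R⁻¹B = [[1/5, 1/10], [-4/5, -9/10]] · [[1], [-2]] = [[0], [1]].

Y = [[0], [1]]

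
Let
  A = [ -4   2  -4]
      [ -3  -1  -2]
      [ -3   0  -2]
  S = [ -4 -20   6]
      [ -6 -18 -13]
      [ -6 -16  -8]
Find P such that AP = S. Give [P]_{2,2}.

Since A multiplies P on the left, P = A⁻¹S.
A has determinant 4; A⁻¹ = [[1/2, 1, -2], [0, -1, 1], [-3/4, -3/2, 5/2]].
P = A⁻¹S = [[1/2, 1, -2], [0, -1, 1], [-3/4, -3/2, 5/2]] · [[-4, -20, 6], [-6, -18, -13], [-6, -16, -8]] = [[4, 4, 6], [0, 2, 5], [-3, 2, -5]].

2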